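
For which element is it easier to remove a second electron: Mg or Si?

The second ionization energy removes an electron from the +1 ion. For each element: Mg⁺ still has 1 valence electron; Si⁺ still has 3 valence electrons.
All are still removing valence electrons, so compare the +1 ions as you would atoms: IE_2 generally rises across a period (higher Z_eff) and falls down a group (larger shell), subject to the usual subshell exceptions.
Valence configurations: Mg⁺ [Ne]3s¹, Si⁺ [Ne]3s²3p¹.
Approximate IE_2 values (kJ/mol): Mg 1451, Si 1577.
Overall IE_2 order: Mg < Si.

Mg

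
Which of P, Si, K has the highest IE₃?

K

Consider each +2 ion: P²⁺ still has 3 valence electrons; Si²⁺ still has 2 valence electrons; K²⁺ is already 1 electron into the core.
Breaking into a closed-shell core is much more expensive than removing a leftover valence electron — K has the largest IE_3 here.
Valence configurations: P²⁺ [Ne]3s²3p¹, Si²⁺ [Ne]3s².
P²⁺ loses a lone 3p electron whereas Si²⁺ must break into a filled 3s² pair, so IE_3(Si) > IE_3(P) even though P has the higher nuclear charge.
The numbers (kJ/mol): P 2914, Si 3232, K 4420.
Hence IE_3: P < Si < K.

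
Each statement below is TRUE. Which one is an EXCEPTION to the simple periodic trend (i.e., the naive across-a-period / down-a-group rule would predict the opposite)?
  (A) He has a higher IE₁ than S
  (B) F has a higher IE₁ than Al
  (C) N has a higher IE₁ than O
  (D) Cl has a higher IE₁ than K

The general trend: IE₁ increases across a period and decreases down a group.
(A) He (period 1, group 18) vs S (period 3, group 16): the stated order agrees with the simple trend.
(B) F (period 2, group 17) vs Al (period 3, group 13): the stated order agrees with the simple trend.
(C) N (period 2, group 15) vs O (period 2, group 16): the stated order contradicts the simple trend.
(D) Cl (period 3, group 17) vs K (period 4, group 1): the stated order agrees with the simple trend.
The exception is (C): pairing an electron in O's 2p⁴ costs repulsion energy, so O ionizes more easily than half-filled N (2p³).

(C)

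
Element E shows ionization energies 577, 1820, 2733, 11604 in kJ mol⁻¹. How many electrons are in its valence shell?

Look for the largest jump between consecutive ionization energies: IE4/IE3 ≈ 4.2, far larger than any earlier ratio.
That jump marks the point where a core electron is being removed. So the atom has 3 valence electrons.

3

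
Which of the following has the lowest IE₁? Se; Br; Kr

Se is in period 4, group 16; Br is in period 4, group 17; Kr is in period 4, group 18.
First ionization energy rises across a period (greater Z_eff holds electrons more tightly) and falls down a group (valence electrons are farther from the nucleus).
All lie in period 4, so first ionization energy increases left to right.
The lowest IE₁ among these belongs to Se.

Se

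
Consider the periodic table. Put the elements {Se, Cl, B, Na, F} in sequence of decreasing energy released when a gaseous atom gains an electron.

Cl, F, Se, Na, B

Atoms with high Z_eff and room in the valence shell (especially the halogens) have the most exothermic electron affinities.
Neither a single period nor a single group — weigh both effects.
Na > B: this pair runs against the simple trend — see the exception note.
Se > Na: period and group pull opposite ways; the across-period shift dominates (195 vs 53 kJ/mol).
F > Se: relative to Se, both the across-period and down-group shifts push F's electron affinity up.
Cl > F: this pair runs against the simple trend — see the exception note.
Note the exception: Na has a higher electron affinity than B, contrary to the simple trend — B's ns²np¹ configuration gives only a small electron affinity — the sparsely filled np subshell binds an added electron weakly.
Note the exception: Cl has a higher electron affinity than F, contrary to the simple trend — F's small 2p subshell makes the incoming electron feel strong e⁻–e⁻ repulsion, so Cl actually releases more energy on gaining an electron.
Tabulated electron affinity (kJ/mol): B 27, F 328, Na 53, Cl 349, Se 195.
So from highest to lowest: Cl > F > Se > Na > B.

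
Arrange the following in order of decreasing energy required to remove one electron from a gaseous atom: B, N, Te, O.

N, O, Te, B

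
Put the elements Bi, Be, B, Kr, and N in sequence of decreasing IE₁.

N > Kr > Be > B > Bi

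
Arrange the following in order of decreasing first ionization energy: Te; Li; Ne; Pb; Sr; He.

He > Ne > Te > Pb > Sr > Li

First ionization energy rises across a period (greater Z_eff holds electrons more tightly) and falls down a group (valence electrons are farther from the nucleus).
Neither a single period nor a single group — weigh both effects.
Sr > Li: period and group pull opposite ways; the across-period shift dominates (550 vs 520 kJ/mol).
Pb > Sr: the two effects oppose for this pair; the across-period effect wins (716 vs 550 kJ/mol).
Te > Pb: relative to Pb, both the across-period and down-group shifts push Te's first ionization energy up.
Ne > Te: both effects reinforce here, so Ne is clearly the higher of the two.
He > Ne: He sits above Ne in group 18, so the down-group effect alone puts He higher.
Approximate values (kJ/mol): He 2372, Li 520, Ne 2081, Sr 550, Te 869, Pb 716.
So from highest to lowest: He > Ne > Te > Pb > Sr > Li.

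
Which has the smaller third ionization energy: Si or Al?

Al

IE_3 is the cost of taking one more electron from the +2 cation: Si²⁺ still has 2 valence electrons; Al²⁺ still has 1 valence electron.
All are still removing valence electrons, so compare the +2 ions as you would atoms: IE_3 generally rises across a period (higher Z_eff) and falls down a group (larger shell), subject to the usual subshell exceptions.
Valence configurations: Si²⁺ [Ne]3s², Al²⁺ [Ne]3s¹.
Approximate IE_3 values (kJ/mol): Si 3232, Al 2745.
Overall IE_3 order: Al < Si.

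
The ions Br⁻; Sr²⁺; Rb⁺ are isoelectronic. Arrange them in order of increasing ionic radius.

All of these have 36 electrons, so size is governed by nuclear charge alone: the more protons, the stronger the pull on the same electron cloud, and the smaller the ion.
Nuclear charges: Sr²⁺ (Z=38), Rb⁺ (Z=37), Br⁻ (Z=35).
Smallest to largest: Sr²⁺ < Rb⁺ < Br⁻.

Sr²⁺, Rb⁺, Br⁻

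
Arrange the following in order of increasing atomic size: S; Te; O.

O, S, Te

Across a period the added protons contract the valence shell; down a group each new principal shell makes the atom larger.
All are in group 16, so atomic radius increases down the group.
So from smallest to largest: O < S < Te.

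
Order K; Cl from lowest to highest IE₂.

Cl < K

IE_2 is the cost of taking one more electron from the +1 cation: K⁺ is the bare [Ar] core; Cl⁺ still has 6 valence electrons.
Pulling an electron out of a noble-gas core costs far more than removing a remaining valence electron, so K sits at the high end of IE_2.
Tabulated IE_2 (kJ/mol): K 3052, Cl 2298.
So the second ionization energies run Cl < K.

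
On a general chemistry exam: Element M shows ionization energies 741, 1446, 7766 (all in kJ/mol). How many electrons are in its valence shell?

2

Look for the largest jump between consecutive ionization energies: IE3/IE2 ≈ 5.4, far larger than any earlier ratio.
That jump marks the point where a core electron is being removed. So the atom has 2 valence electrons.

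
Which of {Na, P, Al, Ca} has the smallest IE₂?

Ca

IE_2 is the cost of taking one more electron from the +1 cation: Na⁺ is the bare [Ne] core; P⁺ still has 4 valence electrons; Al⁺ still has 2 valence electrons; Ca⁺ still has 1 valence electron.
Core electrons are held far more tightly than valence electrons, so Na tops the IE_2 order.
Valence configurations: P⁺ [Ne]3s²3p², Al⁺ [Ne]3s², Ca⁺ [Ar]4s¹.
Approximate IE_2 values (kJ/mol): Na 4562, P 1907, Al 1817, Ca 1145.
Hence IE_2: Ca < Al < P < Na.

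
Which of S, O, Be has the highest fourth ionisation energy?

Be

IE_4 is the cost of taking one more electron from the +3 cation: S³⁺ still has 3 valence electrons; O³⁺ still has 3 valence electrons; Be³⁺ is already 1 electron into the core.
Pulling an electron out of a noble-gas core costs far more than removing a remaining valence electron, so Be sits at the high end of IE_4.
Valence configurations: S³⁺ [Ne]3s²3p¹, O³⁺ [He]2s²2p¹.
The numbers (kJ/mol): S 4556, O 7469, Be 21007.
Hence IE_4: S < O < Be.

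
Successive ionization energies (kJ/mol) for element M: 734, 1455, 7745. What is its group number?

Look for the largest jump between consecutive ionization energies: IE3/IE2 ≈ 5.3, far larger than any earlier ratio.
That jump marks the point where a core electron is being removed. So the atom has 2 valence electrons.
A main-group element with 2 valence electrons is in group 2.

Group 2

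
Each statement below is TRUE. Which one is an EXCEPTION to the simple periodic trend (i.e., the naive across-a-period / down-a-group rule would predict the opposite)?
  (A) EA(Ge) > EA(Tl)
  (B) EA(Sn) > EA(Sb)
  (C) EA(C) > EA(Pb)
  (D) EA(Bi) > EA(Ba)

The general trend: electron affinity increases across a period and decreases down a group.
(A) Ge (period 4, group 14) vs Tl (period 6, group 13): the stated order agrees with the simple trend.
(B) Sn (period 5, group 14) vs Sb (period 5, group 15): the stated order contradicts the simple trend.
(C) C (period 2, group 14) vs Pb (period 6, group 14): the stated order agrees with the simple trend.
(D) Bi (period 6, group 15) vs Ba (period 6, group 2): the stated order agrees with the simple trend.
The exception is (B): adding an electron to Sb's half-filled 5p³ is unfavourable, so Sn has the more exothermic EA.

(B)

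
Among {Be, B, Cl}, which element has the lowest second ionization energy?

After 1 electron has been removed, what remains? Be⁺ still has 1 valence electron; B⁺ still has 2 valence electrons; Cl⁺ still has 6 valence electrons.
All are still removing valence electrons, so compare the +1 ions as you would atoms: IE_2 generally rises across a period (higher Z_eff) and falls down a group (larger shell), subject to the usual subshell exceptions.
Valence configurations: Be⁺ [He]2s¹, B⁺ [He]2s², Cl⁺ [Ne]3s²3p⁴.
Approximate IE_2 values (kJ/mol): Be 1757, B 2427, Cl 2298.
Hence IE_2: Be < Cl < B.

Be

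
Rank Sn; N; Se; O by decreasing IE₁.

N is in period 2, group 15; O is in period 2, group 16; Se is in period 4, group 16; Sn is in period 5, group 14.
Across a period the outer electron is held more tightly (higher IE₁); down a group it sits in a higher shell, more shielded, and comes off more easily.
Neither a single period nor a single group — weigh both effects.
Se > Sn: both effects reinforce here, so Se is clearly the higher of the two.
O > Se: O sits above Se in group 16, so the down-group effect alone puts O higher.
N > O: this pair runs against the simple trend — see the exception note.
Note the exception: N has a higher first ionization energy than O, contrary to the simple trend — pairing an electron in O's 2p⁴ costs repulsion energy, so O ionizes more easily than half-filled N (2p³).
Tabulated first ionization energy (kJ/mol): N 1402, O 1314, Se 941, Sn 709.
So from highest to lowest: N > O > Se > Sn.

N > O > Se > Sn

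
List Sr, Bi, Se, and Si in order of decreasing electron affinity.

Se > Si > Bi > Sr

Adding an electron releases more energy for atoms nearer the top right (short of the noble gases).
Here both period and group differ, so the two effects have to be weighed against each other.
Bi > Sr: period and group pull opposite ways; the across-period shift dominates (91 vs 5 kJ/mol).
Si > Bi: the two effects oppose for this pair; the down-group effect wins (134 vs 91 kJ/mol).
Se > Si: the two effects oppose for this pair; the across-period effect wins (195 vs 134 kJ/mol).
For reference (kJ/mol): Si 134, Se 195, Sr 5, Bi 91.
So from highest to lowest: Se > Si > Bi > Sr.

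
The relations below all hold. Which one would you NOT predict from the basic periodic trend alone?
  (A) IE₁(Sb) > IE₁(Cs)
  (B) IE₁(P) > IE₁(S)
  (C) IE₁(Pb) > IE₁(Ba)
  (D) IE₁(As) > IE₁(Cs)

The general trend: IE₁ increases across a period and decreases down a group.
(A) Sb (period 5, group 15) vs Cs (period 6, group 1): the stated order agrees with the simple trend.
(B) P (period 3, group 15) vs S (period 3, group 16): the stated order contradicts the simple trend.
(C) Pb (period 6, group 14) vs Ba (period 6, group 2): the stated order agrees with the simple trend.
(D) As (period 4, group 15) vs Cs (period 6, group 1): the stated order agrees with the simple trend.
The exception is (B): S (3p⁴) ionizes more easily than half-filled P (3p³) because the paired 3p electron in S is pushed out by e⁻–e⁻ repulsion.

(B)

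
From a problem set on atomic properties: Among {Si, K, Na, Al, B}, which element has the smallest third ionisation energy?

Al

Consider each +2 ion: Si²⁺ still has 2 valence electrons; K²⁺ is already 1 electron into the core; Na²⁺ is already 1 electron into the core; Al²⁺ still has 1 valence electron; B²⁺ still has 1 valence electron.
Breaking into a closed-shell core is much more expensive than removing a leftover valence electron — K and Na have the largest IE_3 here.
Valence configurations: Si²⁺ [Ne]3s², Al²⁺ [Ne]3s¹, B²⁺ [He]2s¹.
Approximate IE_3 values (kJ/mol): Si 3232, K 4420, Na 6910, Al 2745, B 3660.
Overall IE_3 order: Al < Si < B < K < Na.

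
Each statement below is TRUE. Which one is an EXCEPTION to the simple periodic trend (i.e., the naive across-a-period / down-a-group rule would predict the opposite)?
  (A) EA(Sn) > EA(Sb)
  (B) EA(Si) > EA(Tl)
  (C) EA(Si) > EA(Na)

(A)

The general trend: electron affinity increases across a period and decreases down a group.
(A) Sn (period 5, group 14) vs Sb (period 5, group 15): the stated order contradicts the simple trend.
(B) Si (period 3, group 14) vs Tl (period 6, group 13): the stated order agrees with the simple trend.
(C) Si (period 3, group 14) vs Na (period 3, group 1): the stated order agrees with the simple trend.
The exception is (A): adding an electron to Sb's half-filled 5p³ is unfavourable, so Sn has the more exothermic EA.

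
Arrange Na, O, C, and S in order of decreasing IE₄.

Na > O > C > S

After 3 electrons have been removed, what remains? Na³⁺ is already 2 electrons into the core; O³⁺ still has 3 valence electrons; C³⁺ still has 1 valence electron; S³⁺ still has 3 valence electrons.
Breaking into a closed-shell core is much more expensive than removing a leftover valence electron — Na has the largest IE_4 here.
Valence configurations: O³⁺ [He]2s²2p¹, C³⁺ [He]2s¹, S³⁺ [Ne]3s²3p¹.
Approximate IE_4 values (kJ/mol): Na 9543, O 7469, C 6223, S 4556.
Putting it together, IE_4: S < C < O < Na.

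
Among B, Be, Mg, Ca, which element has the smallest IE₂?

After 1 electron has been removed, what remains? B⁺ still has 2 valence electrons; Be⁺ still has 1 valence electron; Mg⁺ still has 1 valence electron; Ca⁺ still has 1 valence electron.
All are still removing valence electrons, so compare the +1 ions as you would atoms: IE_2 generally rises across a period (higher Z_eff) and falls down a group (larger shell), subject to the usual subshell exceptions.
Valence configurations: B⁺ [He]2s², Be⁺ [He]2s¹, Mg⁺ [Ne]3s¹, Ca⁺ [Ar]4s¹.
Tabulated IE_2 (kJ/mol): B 2427, Be 1757, Mg 1451, Ca 1145.
Overall IE_2 order: Ca < Mg < Be < B.

Ca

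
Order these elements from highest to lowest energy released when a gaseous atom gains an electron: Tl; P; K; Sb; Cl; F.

Cl, F, Sb, P, K, Tl

F is in period 2, group 17; P is in period 3, group 15; Cl is in period 3, group 17; K is in period 4, group 1; Sb is in period 5, group 15; Tl is in period 6, group 13.
Electron affinity generally becomes more exothermic across a period toward the halogens and less exothermic down a group.
Neither a single period nor a single group — weigh both effects.
K > Tl: period and group pull opposite ways; the down-group shift dominates (48 vs 19 kJ/mol).
P > K: relative to K, both the across-period and down-group shifts push P's electron affinity up.
Sb > P: this pair runs against the simple trend — see the exception note.
F > Sb: relative to Sb, both the across-period and down-group shifts push F's electron affinity up.
Cl > F: this pair runs against the simple trend — see the exception note.
Note the exception: Sb has a higher electron affinity than P, contrary to the simple trend — both are half-filled np³, but the pairing/repulsion penalty for the added electron shrinks as the p orbitals become larger and more diffuse down the group, and for Sb that outweighs the weaker nuclear attraction.
Note the exception: Cl has a higher electron affinity than F, contrary to the simple trend — F's small 2p subshell makes the incoming electron feel strong e⁻–e⁻ repulsion, so Cl actually releases more energy on gaining an electron.
Tabulated electron affinity (kJ/mol): F 328, P 72, Cl 349, K 48, Sb 103, Tl 19.
So from highest to lowest: Cl > F > Sb > P > K > Tl.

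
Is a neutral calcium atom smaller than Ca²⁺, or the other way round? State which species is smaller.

Ca²⁺

Forming Ca²⁺ removes 2 electrons from Ca. Fewer electrons for the same nuclear charge means less shielding and a higher Z_eff on the remaining electrons, and for main-group metals the entire outer shell is lost.
A cation is smaller than its parent atom: Ca²⁺ < Ca.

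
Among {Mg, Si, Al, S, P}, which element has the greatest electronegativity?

S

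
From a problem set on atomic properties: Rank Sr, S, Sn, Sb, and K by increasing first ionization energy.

S is in period 3, group 16; K is in period 4, group 1; Sr is in period 5, group 2; Sn is in period 5, group 14; Sb is in period 5, group 15.
Removing the outermost electron gets harder across a period and easier down a group.
Here both period and group differ, so the two effects have to be weighed against each other.
Sr > K: the two effects oppose for this pair; the across-period effect wins (550 vs 419 kJ/mol).
Sn > Sr: both are in period 5; the period trend gives Sn the larger value.
Sb > Sn: both are in period 5; the period trend gives Sb the larger value.
S > Sb: relative to Sb, both the across-period and down-group shifts push S's first ionization energy up.
For reference (kJ/mol): S 1000, K 419, Sr 550, Sn 709, Sb 831.
So from lowest to highest: K < Sr < Sn < Sb < S.

K, Sr, Sn, Sb, S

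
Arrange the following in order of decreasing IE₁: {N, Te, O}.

N > O > Te

N is in period 2, group 15; O is in period 2, group 16; Te is in period 5, group 16.
Removing the outermost electron gets harder across a period and easier down a group.
Neither a single period nor a single group — weigh both effects.
O > Te: they share group 16; the group trend gives O the larger value.
N > O: this pair runs against the simple trend — see the exception note.
Note the exception: N has a higher first ionization energy than O, contrary to the simple trend — pairing an electron in O's 2p⁴ costs repulsion energy, so O ionizes more easily than half-filled N (2p³).
Tabulated first ionization energy (kJ/mol): N 1402, O 1314, Te 869.
So from highest to lowest: N > O > Te.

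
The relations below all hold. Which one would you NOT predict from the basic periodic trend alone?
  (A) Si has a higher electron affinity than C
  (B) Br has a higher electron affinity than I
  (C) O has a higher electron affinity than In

(A)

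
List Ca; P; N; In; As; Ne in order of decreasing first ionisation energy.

IE₁ increases left→right with effective nuclear charge and decreases top→bottom as the valence shell moves farther out.
These span different periods and groups, so the two trends combine.
Ca > In: period and group pull opposite ways; the down-group shift dominates (590 vs 558 kJ/mol).
As > Ca: As lies to the right of Ca in period 4, so the across-period effect alone puts As higher.
P > As: P sits above As in group 15, so the down-group effect alone puts P higher.
N > P: they share group 15; the group trend gives N the larger value.
Ne > N: both are in period 2; the period trend gives Ne the larger value.
Approximate values (kJ/mol): N 1402, Ne 2081, P 1012, Ca 590, As 947, In 558.
So from highest to lowest: Ne > N > P > As > Ca > In.

Ne > N > P > As > Ca > In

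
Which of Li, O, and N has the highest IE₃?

Li

After 2 electrons have been removed, what remains? Li²⁺ is already 1 electron into the core; O²⁺ still has 4 valence electrons; N²⁺ still has 3 valence electrons.
Breaking into a closed-shell core is much more expensive than removing a leftover valence electron — Li has the largest IE_3 here.
Valence configurations: O²⁺ [He]2s²2p², N²⁺ [He]2s²2p¹.
Approximate IE_3 values (kJ/mol): Li 11815, O 5300, N 4578.
So the third ionization energies run N < O < Li.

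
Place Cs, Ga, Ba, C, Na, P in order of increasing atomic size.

C, P, Ga, Na, Ba, Cs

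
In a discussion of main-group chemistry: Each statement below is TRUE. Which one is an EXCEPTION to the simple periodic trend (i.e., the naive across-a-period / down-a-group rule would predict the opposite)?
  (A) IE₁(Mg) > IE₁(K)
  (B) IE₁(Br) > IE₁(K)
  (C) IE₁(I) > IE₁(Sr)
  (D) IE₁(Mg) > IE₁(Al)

(D)

The general trend: first ionization energy increases across a period and decreases down a group.
(A) Mg (period 3, group 2) vs K (period 4, group 1): the stated order agrees with the simple trend.
(B) Br (period 4, group 17) vs K (period 4, group 1): the stated order agrees with the simple trend.
(C) I (period 5, group 17) vs Sr (period 5, group 2): the stated order agrees with the simple trend.
(D) Mg (period 3, group 2) vs Al (period 3, group 13): the stated order contradicts the simple trend.
The exception is (D): Al's single 3p electron is easier to remove than one from Mg's filled 3s².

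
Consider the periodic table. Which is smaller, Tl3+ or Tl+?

Both ions have Z = 81 protons, but Tl3+ has lost more electrons, so its remaining electrons feel a larger effective nuclear charge per electron and are pulled in more tightly.
Higher positive charge → smaller ion, so Tl+ > Tl3+.

Tl3+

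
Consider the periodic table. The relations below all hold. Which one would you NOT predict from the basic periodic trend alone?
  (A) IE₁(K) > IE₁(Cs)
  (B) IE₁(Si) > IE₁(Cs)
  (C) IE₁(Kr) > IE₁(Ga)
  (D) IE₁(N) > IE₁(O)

(D)

The general trend: first ionization energy increases across a period and decreases down a group.
(A) K (period 4, group 1) vs Cs (period 6, group 1): the stated order agrees with the simple trend.
(B) Si (period 3, group 14) vs Cs (period 6, group 1): the stated order agrees with the simple trend.
(C) Kr (period 4, group 18) vs Ga (period 4, group 13): the stated order agrees with the simple trend.
(D) N (period 2, group 15) vs O (period 2, group 16): the stated order contradicts the simple trend.
The exception is (D): pairing an electron in O's 2p⁴ costs repulsion energy, so O ionizes more easily than half-filled N (2p³).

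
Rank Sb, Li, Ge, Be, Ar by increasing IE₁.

Li is in period 2, group 1; Be is in period 2, group 2; Ar is in period 3, group 18; Ge is in period 4, group 14; Sb is in period 5, group 15.
First ionization energy rises across a period (greater Z_eff holds electrons more tightly) and falls down a group (valence electrons are farther from the nucleus).
These span different periods and groups, so the two trends combine.
Ge > Li: period and group pull opposite ways; the across-period shift dominates (762 vs 520 kJ/mol).
Sb > Ge: period and group pull opposite ways; the across-period shift dominates (831 vs 762 kJ/mol).
Be > Sb: the two effects oppose for this pair; the down-group effect wins (900 vs 831 kJ/mol).
Ar > Be: period and group pull opposite ways; the across-period shift dominates (1521 vs 900 kJ/mol).
Approximate values (kJ/mol): Li 520, Be 900, Ar 1521, Ge 762, Sb 831.
So from lowest to highest: Li < Ge < Sb < Be < Ar.

Li < Ge < Sb < Be < Ar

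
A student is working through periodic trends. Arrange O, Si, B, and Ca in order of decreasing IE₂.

IE_2 is the cost of taking one more electron from the +1 cation: O⁺ still has 5 valence electrons; Si⁺ still has 3 valence electrons; B⁺ still has 2 valence electrons; Ca⁺ still has 1 valence electron.
All are still removing valence electrons, so compare the +1 ions as you would atoms: IE_2 generally rises across a period (higher Z_eff) and falls down a group (larger shell), subject to the usual subshell exceptions.
Valence configurations: O⁺ [He]2s²2p³, Si⁺ [Ne]3s²3p¹, B⁺ [He]2s², Ca⁺ [Ar]4s¹.
Approximate IE_2 values (kJ/mol): O 3388, Si 1577, B 2427, Ca 1145.
Hence IE_2: Ca < Si < B < O.

O, B, Si, Ca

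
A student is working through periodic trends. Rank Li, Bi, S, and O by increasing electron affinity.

Adding an electron releases more energy for atoms nearer the top right (short of the noble gases).
These span different periods and groups, so the two trends combine.
Bi > Li: the two effects oppose for this pair; the across-period effect wins (91 vs 60 kJ/mol).
O > Bi: relative to Bi, both the across-period and down-group shifts push O's electron affinity up.
S > O: this pair runs against the simple trend — see the exception note.
Note the exception: S has a higher electron affinity than O, contrary to the simple trend — the compact 2p subshell of O repels the added electron more than S's larger 3p does.
Approximate values (kJ/mol): Li 60, O 141, S 200, Bi 91.
So from lowest to highest: Li < Bi < O < S.

Li < Bi < O < S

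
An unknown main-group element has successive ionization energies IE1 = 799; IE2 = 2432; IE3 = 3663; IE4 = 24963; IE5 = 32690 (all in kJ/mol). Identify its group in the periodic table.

Group 13

Look for the largest jump between consecutive ionization energies: IE4/IE3 ≈ 6.8, far larger than any earlier ratio.
That jump marks the point where a core electron is being removed. So the atom has 3 valence electrons.
A main-group element with 3 valence electrons is in group 13.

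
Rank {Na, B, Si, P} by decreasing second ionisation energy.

Consider each +1 ion: Na⁺ is the bare [Ne] core; B⁺ still has 2 valence electrons; Si⁺ still has 3 valence electrons; P⁺ still has 4 valence electrons.
Breaking into a closed-shell core is much more expensive than removing a leftover valence electron — Na has the largest IE_2 here.
Valence configurations: B⁺ [He]2s², Si⁺ [Ne]3s²3p¹, P⁺ [Ne]3s²3p².
The numbers (kJ/mol): Na 4562, B 2427, Si 1577, P 1907.
So the second ionization energies run Si < P < B < Na.

Na > B > P > Si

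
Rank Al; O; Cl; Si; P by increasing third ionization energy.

The third ionization energy removes an electron from the +2 ion. For each element: Al²⁺ still has 1 valence electron; O²⁺ still has 4 valence electrons; Cl²⁺ still has 5 valence electrons; Si²⁺ still has 2 valence electrons; P²⁺ still has 3 valence electrons.
All are still removing valence electrons, so compare the +2 ions as you would atoms: IE_3 generally rises across a period (higher Z_eff) and falls down a group (larger shell), subject to the usual subshell exceptions.
Valence configurations: Al²⁺ [Ne]3s¹, O²⁺ [He]2s²2p², Cl²⁺ [Ne]3s²3p³, Si²⁺ [Ne]3s², P²⁺ [Ne]3s²3p¹.
P²⁺ loses a lone 3p electron whereas Si²⁺ must break into a filled 3s² pair, so IE_3(Si) > IE_3(P) even though P has the higher nuclear charge.
The numbers (kJ/mol): Al 2745, O 5300, Cl 3822, Si 3232, P 2914.
Overall IE_3 order: Al < P < Si < Cl < O.

Al < P < Si < Cl < O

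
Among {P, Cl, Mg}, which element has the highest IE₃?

Consider each +2 ion: P²⁺ still has 3 valence electrons; Cl²⁺ still has 5 valence electrons; Mg²⁺ is the bare [Ne] core.
Core electrons are held far more tightly than valence electrons, so Mg tops the IE_3 order.
Valence configurations: P²⁺ [Ne]3s²3p¹, Cl²⁺ [Ne]3s²3p³.
Tabulated IE_3 (kJ/mol): P 2914, Cl 3822, Mg 7733.
So the third ionization energies run P < Cl < Mg.

Mg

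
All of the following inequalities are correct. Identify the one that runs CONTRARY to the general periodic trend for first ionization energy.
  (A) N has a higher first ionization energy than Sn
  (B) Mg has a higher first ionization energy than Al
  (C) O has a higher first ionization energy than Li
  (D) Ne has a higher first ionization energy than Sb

(B)

The general trend: first ionization energy increases across a period and decreases down a group.
(A) N (period 2, group 15) vs Sn (period 5, group 14): the stated order agrees with the simple trend.
(B) Mg (period 3, group 2) vs Al (period 3, group 13): the stated order contradicts the simple trend.
(C) O (period 2, group 16) vs Li (period 2, group 1): the stated order agrees with the simple trend.
(D) Ne (period 2, group 18) vs Sb (period 5, group 15): the stated order agrees with the simple trend.
The exception is (B): Al's single 3p electron is easier to remove than one from Mg's filled 3s².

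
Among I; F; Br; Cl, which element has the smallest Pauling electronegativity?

I

F is in period 2, group 17; Cl is in period 3, group 17; Br is in period 4, group 17; I is in period 5, group 17.
Smaller atoms with higher effective nuclear charge are more electronegative.
All are in group 17, so electronegativity increases up the group.
The smallest Pauling electronegativity among these belongs to I.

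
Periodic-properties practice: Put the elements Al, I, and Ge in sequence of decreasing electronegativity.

I > Ge > Al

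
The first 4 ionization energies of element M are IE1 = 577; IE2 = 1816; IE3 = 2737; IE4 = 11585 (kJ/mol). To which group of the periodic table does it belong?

Look for the largest jump between consecutive ionization energies: IE4/IE3 ≈ 4.2, far larger than any earlier ratio.
That jump marks the point where a core electron is being removed. So the atom has 3 valence electrons.
A main-group element with 3 valence electrons is in group 13.

Group 13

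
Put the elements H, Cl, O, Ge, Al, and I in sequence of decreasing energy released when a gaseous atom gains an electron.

Cl, I, O, Ge, H, Al

H is in period 1, group 1; O is in period 2, group 16; Al is in period 3, group 13; Cl is in period 3, group 17; Ge is in period 4, group 14; I is in period 5, group 17.
Electron affinity generally becomes more exothermic across a period toward the halogens and less exothermic down a group.
Here both period and group differ, so the two effects have to be weighed against each other.
H > Al: the two effects oppose for this pair; the down-group effect wins (73 vs 42 kJ/mol).
Ge > H: the two effects oppose for this pair; the across-period effect wins (119 vs 73 kJ/mol).
O > Ge: relative to Ge, both the across-period and down-group shifts push O's electron affinity up.
I > O: period and group pull opposite ways; the across-period shift dominates (295 vs 141 kJ/mol).
Cl > I: Cl sits above I in group 17, so the down-group effect alone puts Cl higher.
Tabulated electron affinity (kJ/mol): H 73, O 141, Al 42, Cl 349, Ge 119, I 295.
So from highest to lowest: Cl > I > O > Ge > H > Al.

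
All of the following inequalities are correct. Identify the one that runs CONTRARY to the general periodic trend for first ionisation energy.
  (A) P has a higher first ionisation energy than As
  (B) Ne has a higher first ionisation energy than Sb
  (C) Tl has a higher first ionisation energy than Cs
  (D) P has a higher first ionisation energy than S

(D)

The general trend: first ionisation energy increases across a period and decreases down a group.
(A) P (period 3, group 15) vs As (period 4, group 15): the stated order agrees with the simple trend.
(B) Ne (period 2, group 18) vs Sb (period 5, group 15): the stated order agrees with the simple trend.
(C) Tl (period 6, group 13) vs Cs (period 6, group 1): the stated order agrees with the simple trend.
(D) P (period 3, group 15) vs S (period 3, group 16): the stated order contradicts the simple trend.
The exception is (D): S (3p⁴) ionizes more easily than half-filled P (3p³) because the paired 3p electron in S is pushed out by e⁻–e⁻ repulsion.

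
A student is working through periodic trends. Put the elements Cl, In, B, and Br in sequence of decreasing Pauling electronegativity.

Cl > Br > B > In

B is in period 2, group 13; Cl is in period 3, group 17; Br is in period 4, group 17; In is in period 5, group 13.
Atoms toward the upper right of the periodic table pull bonding electrons most strongly.
These span different periods and groups, so the two trends combine.
B > In: B sits above In in group 13, so the down-group effect alone puts B higher.
Br > B: the two effects oppose for this pair; the across-period effect wins (2.96 vs 2.04).
Cl > Br: they share group 17; the group trend gives Cl the larger value.
Tabulated electronegativity (Pauling): B 2.04, Cl 3.16, Br 2.96, In 1.78.
So from highest to lowest: Cl > Br > B > In.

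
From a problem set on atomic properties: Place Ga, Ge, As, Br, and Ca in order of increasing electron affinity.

Ca < Ga < As < Ge < Br

Electron affinity generally becomes more exothermic across a period toward the halogens and less exothermic down a group.
All lie in period 4; the across-period trend (electron affinity increases left to right) applies, with the exception below.
Note the exception: Ge has a higher electron affinity than As, contrary to the simple trend — adding an electron to As's half-filled 4p³ is unfavourable, so Ge (4p²) has the more exothermic EA.
Approximate values (kJ/mol): Ca 2, Ga 29, Ge 119, As 78, Br 325.
So from lowest to highest: Ca < Ga < As < Ge < Br.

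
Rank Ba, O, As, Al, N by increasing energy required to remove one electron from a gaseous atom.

Ba < Al < As < O < N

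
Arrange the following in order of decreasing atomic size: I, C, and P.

C is in period 2, group 14; P is in period 3, group 15; I is in period 5, group 17.
Across a period the added protons contract the valence shell; down a group each new principal shell makes the atom larger.
Here both period and group differ, so the two effects have to be weighed against each other.
P > C: period and group pull opposite ways; the down-group shift dominates (111 vs 75 pm).
I > P: the two effects oppose for this pair; the down-group effect wins (133 vs 111 pm).
Approximate values (pm): C 75, P 111, I 133.
So from largest to smallest: I > P > C.

I > P > C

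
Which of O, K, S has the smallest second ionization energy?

After 1 electron has been removed, what remains? O⁺ still has 5 valence electrons; K⁺ is the bare [Ar] core; S⁺ still has 5 valence electrons.
Usually core removal costs more than valence removal, but here the competition is close: a tightly held n=2 valence electron can cost more to remove than an n=3 core electron, so the actual values have to decide it.
Valence configurations: O⁺ [He]2s²2p³, S⁺ [Ne]3s²3p³.
The numbers (kJ/mol): O 3388, K 3052, S 2252.
So the second ionization energies run S < K < O.

S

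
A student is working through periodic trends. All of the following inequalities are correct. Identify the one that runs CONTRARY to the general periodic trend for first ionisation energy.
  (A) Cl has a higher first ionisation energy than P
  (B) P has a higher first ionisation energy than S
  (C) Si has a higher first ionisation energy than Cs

The general trend: first ionisation energy increases across a period and decreases down a group.
(A) Cl (period 3, group 17) vs P (period 3, group 15): the stated order agrees with the simple trend.
(B) P (period 3, group 15) vs S (period 3, group 16): the stated order contradicts the simple trend.
(C) Si (period 3, group 14) vs Cs (period 6, group 1): the stated order agrees with the simple trend.
The exception is (B): S (3p⁴) ionizes more easily than half-filled P (3p³) because the paired 3p electron in S is pushed out by e⁻–e⁻ repulsion.

(B)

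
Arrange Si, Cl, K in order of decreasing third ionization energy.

IE_3 is the cost of taking one more electron from the +2 cation: Si²⁺ still has 2 valence electrons; Cl²⁺ still has 5 valence electrons; K²⁺ is already 1 electron into the core.
Pulling an electron out of a noble-gas core costs far more than removing a remaining valence electron, so K sits at the high end of IE_3.
Valence configurations: Si²⁺ [Ne]3s², Cl²⁺ [Ne]3s²3p³.
Tabulated IE_3 (kJ/mol): Si 3232, Cl 3822, K 4420.
Putting it together, IE_3: Si < Cl < K.

K, Cl, Si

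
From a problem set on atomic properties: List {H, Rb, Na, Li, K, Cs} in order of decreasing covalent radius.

Cs > Rb > K > Na > Li > H

H is in period 1, group 1; Li is in period 2, group 1; Na is in period 3, group 1; K is in period 4, group 1; Rb is in period 5, group 1; Cs is in period 6, group 1.
Atomic radius shrinks across a period as nuclear charge pulls the same shell inward, and grows down a group as new shells are added.
All are in group 1, so atomic radius increases down the group.
So from largest to smallest: Cs > Rb > K > Na > Li > H.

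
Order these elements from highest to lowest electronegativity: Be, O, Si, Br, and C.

O > Br > C > Si > Be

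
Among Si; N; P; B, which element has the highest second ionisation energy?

The second ionization energy removes an electron from the +1 ion. For each element: Si⁺ still has 3 valence electrons; N⁺ still has 4 valence electrons; P⁺ still has 4 valence electrons; B⁺ still has 2 valence electrons.
All are still removing valence electrons, so compare the +1 ions as you would atoms: IE_2 generally rises across a period (higher Z_eff) and falls down a group (larger shell), subject to the usual subshell exceptions.
Valence configurations: Si⁺ [Ne]3s²3p¹, N⁺ [He]2s²2p², P⁺ [Ne]3s²3p², B⁺ [He]2s².
Tabulated IE_2 (kJ/mol): Si 1577, N 2856, P 1907, B 2427.
Putting it together, IE_2: Si < P < B < N.

N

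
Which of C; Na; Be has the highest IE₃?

Consider each +2 ion: C²⁺ still has 2 valence electrons; Na²⁺ is already 1 electron into the core; Be²⁺ is the bare [He] core.
Breaking into a closed-shell core is much more expensive than removing a leftover valence electron — Na and Be have the largest IE_3 here.
The numbers (kJ/mol): C 4620, Na 6910, Be 14849.
So the third ionization energies run C < Na < Be.

Be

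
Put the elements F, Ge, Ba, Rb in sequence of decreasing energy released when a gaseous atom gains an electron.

Atoms with high Z_eff and room in the valence shell (especially the halogens) have the most exothermic electron affinities.
Neither a single period nor a single group — weigh both effects.
Rb > Ba: period and group pull opposite ways; the down-group shift dominates (47 vs 14 kJ/mol).
Ge > Rb: both effects reinforce here, so Ge is clearly the higher of the two.
F > Ge: relative to Ge, both the across-period and down-group shifts push F's electron affinity up.
For reference (kJ/mol): F 328, Ge 119, Rb 47, Ba 14.
So from highest to lowest: F > Ge > Rb > Ba.

F, Ge, Rb, Ba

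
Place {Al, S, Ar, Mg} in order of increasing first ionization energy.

Al < Mg < S < Ar

Mg is in period 3, group 2; Al is in period 3, group 13; S is in period 3, group 16; Ar is in period 3, group 18.
IE₁ increases left→right with effective nuclear charge and decreases top→bottom as the valence shell moves farther out.
All lie in period 3; the across-period trend (first ionization energy increases left to right) applies, with the exception below.
Note the exception: Mg has a higher first ionization energy than Al, contrary to the simple trend — Al's single 3p electron is easier to remove than one from Mg's filled 3s².
Tabulated first ionization energy (kJ/mol): Mg 738, Al 578, S 1000, Ar 1521.
So from lowest to highest: Al < Mg < S < Ar.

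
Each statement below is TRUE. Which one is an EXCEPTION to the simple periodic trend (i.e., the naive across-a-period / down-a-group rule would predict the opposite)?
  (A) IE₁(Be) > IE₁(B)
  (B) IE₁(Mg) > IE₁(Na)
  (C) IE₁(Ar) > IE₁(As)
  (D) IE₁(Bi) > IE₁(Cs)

The general trend: IE₁ increases across a period and decreases down a group.
(A) Be (period 2, group 2) vs B (period 2, group 13): the stated order contradicts the simple trend.
(B) Mg (period 3, group 2) vs Na (period 3, group 1): the stated order agrees with the simple trend.
(C) Ar (period 3, group 18) vs As (period 4, group 15): the stated order agrees with the simple trend.
(D) Bi (period 6, group 15) vs Cs (period 6, group 1): the stated order agrees with the simple trend.
The exception is (A): removing B's lone 2p electron is easier than breaking Be's filled 2s².

(A)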